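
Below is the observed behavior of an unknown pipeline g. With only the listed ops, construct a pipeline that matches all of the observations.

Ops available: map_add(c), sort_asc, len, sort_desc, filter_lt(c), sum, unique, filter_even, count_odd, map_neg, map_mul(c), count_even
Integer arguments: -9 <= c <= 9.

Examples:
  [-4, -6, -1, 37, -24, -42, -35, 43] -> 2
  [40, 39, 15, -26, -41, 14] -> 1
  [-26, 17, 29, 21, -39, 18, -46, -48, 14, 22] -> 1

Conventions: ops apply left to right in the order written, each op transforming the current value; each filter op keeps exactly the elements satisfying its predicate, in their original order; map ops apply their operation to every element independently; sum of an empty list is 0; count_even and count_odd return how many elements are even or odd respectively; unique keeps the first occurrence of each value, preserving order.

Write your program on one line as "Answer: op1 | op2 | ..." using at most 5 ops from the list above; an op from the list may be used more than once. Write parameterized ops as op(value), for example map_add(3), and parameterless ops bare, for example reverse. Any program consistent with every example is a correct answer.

filter_lt(3) | sort_asc | map_neg | map_mul(-5) | count_odd

Check, running the answer program on each example:
  [-4, -6, -1, 37, -24, -42, -35, 43] -> [-4, -6, -1, -24, -42, -35] -> [-42, -35, -24, -6, -4, -1] -> [42, 35, 24, 6, 4, 1] -> [-210, -175, -120, -30, -20, -5] -> 2
  [40, 39, 15, -26, -41, 14] -> [-26, -41] -> [-41, -26] -> [41, 26] -> [-205, -130] -> 1
  [-26, 17, 29, 21, -39, 18, -46, -48, 14, 22] -> [-26, -39, -46, -48] -> [-48, -46, -39, -26] -> [48, 46, 39, 26] -> [-240, -230, -195, -130] -> 1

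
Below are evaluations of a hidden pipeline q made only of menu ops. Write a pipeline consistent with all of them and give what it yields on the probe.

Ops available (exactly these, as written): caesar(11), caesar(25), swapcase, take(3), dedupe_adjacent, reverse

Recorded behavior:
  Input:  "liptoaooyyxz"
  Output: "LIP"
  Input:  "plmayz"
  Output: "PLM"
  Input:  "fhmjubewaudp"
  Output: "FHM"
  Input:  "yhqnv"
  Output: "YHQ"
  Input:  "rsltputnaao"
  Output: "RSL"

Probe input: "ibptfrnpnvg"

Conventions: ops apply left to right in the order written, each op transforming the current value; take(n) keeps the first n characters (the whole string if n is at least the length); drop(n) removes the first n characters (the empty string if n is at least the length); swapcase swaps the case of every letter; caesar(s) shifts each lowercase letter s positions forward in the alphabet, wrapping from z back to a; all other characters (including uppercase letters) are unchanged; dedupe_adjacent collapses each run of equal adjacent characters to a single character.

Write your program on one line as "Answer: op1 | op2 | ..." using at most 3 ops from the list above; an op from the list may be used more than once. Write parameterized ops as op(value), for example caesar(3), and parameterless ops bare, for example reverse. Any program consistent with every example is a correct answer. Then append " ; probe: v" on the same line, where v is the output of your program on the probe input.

take(3) | swapcase ; probe: "IBP"

Check, running the answer program on each example:
  "liptoaooyyxz" -> "lip" -> "LIP"
  "plmayz" -> "plm" -> "PLM"
  "fhmjubewaudp" -> "fhm" -> "FHM"
  "yhqnv" -> "yhq" -> "YHQ"
  "rsltputnaao" -> "rsl" -> "RSL"
  probe: "ibptfrnpnvg" -> "ibp" -> "IBP"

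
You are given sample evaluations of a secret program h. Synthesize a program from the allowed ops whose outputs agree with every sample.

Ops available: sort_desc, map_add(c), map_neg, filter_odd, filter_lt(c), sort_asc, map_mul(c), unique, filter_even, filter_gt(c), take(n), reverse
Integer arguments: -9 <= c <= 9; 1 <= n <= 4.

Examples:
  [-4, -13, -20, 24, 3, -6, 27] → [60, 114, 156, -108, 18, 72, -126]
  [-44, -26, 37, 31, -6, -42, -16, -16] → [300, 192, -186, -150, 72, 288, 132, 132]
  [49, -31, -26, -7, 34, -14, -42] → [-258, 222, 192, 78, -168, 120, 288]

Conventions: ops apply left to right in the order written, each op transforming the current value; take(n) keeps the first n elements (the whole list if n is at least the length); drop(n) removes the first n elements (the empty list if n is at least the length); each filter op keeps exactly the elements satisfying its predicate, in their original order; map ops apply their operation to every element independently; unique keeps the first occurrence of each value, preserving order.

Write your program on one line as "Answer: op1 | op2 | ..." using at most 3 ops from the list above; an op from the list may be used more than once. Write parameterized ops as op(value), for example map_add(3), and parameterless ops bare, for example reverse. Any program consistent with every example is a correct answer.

map_add(-6) | map_mul(-6)

Check, running the answer program on each example:
  [-4, -13, -20, 24, 3, -6, 27] -> [-10, -19, -26, 18, -3, -12, 21] -> [60, 114, 156, -108, 18, 72, -126]
  [-44, -26, 37, 31, -6, -42, -16, -16] -> [-50, -32, 31, 25, -12, -48, -22, -22] -> [300, 192, -186, -150, 72, 288, 132, 132]
  [49, -31, -26, -7, 34, -14, -42] -> [43, -37, -32, -13, 28, -20, -48] -> [-258, 222, 192, 78, -168, 120, 288]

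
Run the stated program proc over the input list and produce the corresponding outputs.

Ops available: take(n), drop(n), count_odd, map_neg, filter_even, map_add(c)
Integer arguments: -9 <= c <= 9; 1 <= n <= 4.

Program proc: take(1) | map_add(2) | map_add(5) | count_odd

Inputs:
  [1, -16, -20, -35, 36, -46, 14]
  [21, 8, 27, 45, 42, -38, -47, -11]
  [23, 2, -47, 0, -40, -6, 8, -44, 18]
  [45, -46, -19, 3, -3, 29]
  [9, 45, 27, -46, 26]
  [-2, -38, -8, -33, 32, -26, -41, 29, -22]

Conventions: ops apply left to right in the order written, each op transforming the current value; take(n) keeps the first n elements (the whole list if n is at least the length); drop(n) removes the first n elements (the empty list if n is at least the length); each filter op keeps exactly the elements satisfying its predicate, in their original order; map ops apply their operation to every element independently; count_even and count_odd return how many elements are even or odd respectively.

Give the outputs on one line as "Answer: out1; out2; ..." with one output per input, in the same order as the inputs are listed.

0; 0; 0; 0; 0; 1

Execution, op by op:
  [1, -16, -20, -35, 36, -46, 14] -> [1] -> [3] -> [8] -> 0
  [21, 8, 27, 45, 42, -38, -47, -11] -> [21] -> [23] -> [28] -> 0
  [23, 2, -47, 0, -40, -6, 8, -44, 18] -> [23] -> [25] -> [30] -> 0
  [45, -46, -19, 3, -3, 29] -> [45] -> [47] -> [52] -> 0
  [9, 45, 27, -46, 26] -> [9] -> [11] -> [16] -> 0
  [-2, -38, -8, -33, 32, -26, -41, 29, -22] -> [-2] -> [0] -> [5] -> 1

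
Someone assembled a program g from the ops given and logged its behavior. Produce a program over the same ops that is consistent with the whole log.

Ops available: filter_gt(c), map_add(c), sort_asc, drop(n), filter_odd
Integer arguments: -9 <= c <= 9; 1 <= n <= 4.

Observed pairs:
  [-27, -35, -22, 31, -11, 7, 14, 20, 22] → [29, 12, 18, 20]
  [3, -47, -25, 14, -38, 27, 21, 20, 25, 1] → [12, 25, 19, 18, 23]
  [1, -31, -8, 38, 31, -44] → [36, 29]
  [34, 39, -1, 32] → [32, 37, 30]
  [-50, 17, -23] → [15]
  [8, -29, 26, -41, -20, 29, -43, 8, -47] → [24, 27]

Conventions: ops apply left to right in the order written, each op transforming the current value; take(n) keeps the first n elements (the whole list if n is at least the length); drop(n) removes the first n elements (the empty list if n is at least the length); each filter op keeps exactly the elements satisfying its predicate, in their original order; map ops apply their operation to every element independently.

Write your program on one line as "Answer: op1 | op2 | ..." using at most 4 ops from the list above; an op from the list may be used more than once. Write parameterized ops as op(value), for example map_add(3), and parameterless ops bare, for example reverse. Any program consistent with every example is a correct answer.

filter_gt(-5) | filter_gt(9) | map_add(-8) | map_add(6)

Check, running the answer program on each example:
  [-27, -35, -22, 31, -11, 7, 14, 20, 22] -> [31, 7, 14, 20, 22] -> [31, 14, 20, 22] -> [23, 6, 12, 14] -> [29, 12, 18, 20]
  [3, -47, -25, 14, -38, 27, 21, 20, 25, 1] -> [3, 14, 27, 21, 20, 25, 1] -> [14, 27, 21, 20, 25] -> [6, 19, 13, 12, 17] -> [12, 25, 19, 18, 23]
  [1, -31, -8, 38, 31, -44] -> [1, 38, 31] -> [38, 31] -> [30, 23] -> [36, 29]
  [34, 39, -1, 32] -> [34, 39, -1, 32] -> [34, 39, 32] -> [26, 31, 24] -> [32, 37, 30]
  [-50, 17, -23] -> [17] -> [17] -> [9] -> [15]
  [8, -29, 26, -41, -20, 29, -43, 8, -47] -> [8, 26, 29, 8] -> [26, 29] -> [18, 21] -> [24, 27]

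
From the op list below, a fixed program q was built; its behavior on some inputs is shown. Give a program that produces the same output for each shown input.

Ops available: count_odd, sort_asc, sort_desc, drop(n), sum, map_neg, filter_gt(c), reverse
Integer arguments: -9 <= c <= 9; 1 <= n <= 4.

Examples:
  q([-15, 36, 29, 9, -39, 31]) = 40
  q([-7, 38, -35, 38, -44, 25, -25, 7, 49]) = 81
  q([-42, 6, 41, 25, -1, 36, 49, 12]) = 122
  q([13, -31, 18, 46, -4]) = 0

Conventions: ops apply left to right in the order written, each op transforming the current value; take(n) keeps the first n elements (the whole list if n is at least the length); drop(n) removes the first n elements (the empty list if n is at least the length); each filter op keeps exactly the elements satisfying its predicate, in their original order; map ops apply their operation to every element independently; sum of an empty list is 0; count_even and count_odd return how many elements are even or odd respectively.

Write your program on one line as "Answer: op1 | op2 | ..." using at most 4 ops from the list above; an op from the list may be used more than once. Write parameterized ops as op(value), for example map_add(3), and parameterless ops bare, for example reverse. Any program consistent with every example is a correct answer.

drop(1) | filter_gt(1) | drop(2) | sum

Check, running the answer program on each example:
  [-15, 36, 29, 9, -39, 31] -> [36, 29, 9, -39, 31] -> [36, 29, 9, 31] -> [9, 31] -> 40
  [-7, 38, -35, 38, -44, 25, -25, 7, 49] -> [38, -35, 38, -44, 25, -25, 7, 49] -> [38, 38, 25, 7, 49] -> [25, 7, 49] -> 81
  [-42, 6, 41, 25, -1, 36, 49, 12] -> [6, 41, 25, -1, 36, 49, 12] -> [6, 41, 25, 36, 49, 12] -> [25, 36, 49, 12] -> 122
  [13, -31, 18, 46, -4] -> [-31, 18, 46, -4] -> [18, 46] -> [] -> 0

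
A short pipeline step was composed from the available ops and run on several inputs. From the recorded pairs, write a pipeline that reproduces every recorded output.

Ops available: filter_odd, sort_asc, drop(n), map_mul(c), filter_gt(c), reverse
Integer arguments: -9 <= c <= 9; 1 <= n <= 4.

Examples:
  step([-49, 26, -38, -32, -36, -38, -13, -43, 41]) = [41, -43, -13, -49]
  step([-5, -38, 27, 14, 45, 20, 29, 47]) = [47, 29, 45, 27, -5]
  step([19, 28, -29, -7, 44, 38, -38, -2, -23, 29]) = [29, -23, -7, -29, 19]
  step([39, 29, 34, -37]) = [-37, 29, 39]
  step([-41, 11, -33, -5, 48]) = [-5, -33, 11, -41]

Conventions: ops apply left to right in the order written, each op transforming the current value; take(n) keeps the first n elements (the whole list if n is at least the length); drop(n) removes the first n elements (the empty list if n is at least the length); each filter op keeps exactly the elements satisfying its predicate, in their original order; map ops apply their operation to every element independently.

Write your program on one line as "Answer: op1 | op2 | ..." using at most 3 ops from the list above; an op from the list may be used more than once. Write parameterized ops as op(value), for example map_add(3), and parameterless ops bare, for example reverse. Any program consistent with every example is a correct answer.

reverse | filter_odd

Check, running the answer program on each example:
  [-49, 26, -38, -32, -36, -38, -13, -43, 41] -> [41, -43, -13, -38, -36, -32, -38, 26, -49] -> [41, -43, -13, -49]
  [-5, -38, 27, 14, 45, 20, 29, 47] -> [47, 29, 20, 45, 14, 27, -38, -5] -> [47, 29, 45, 27, -5]
  [19, 28, -29, -7, 44, 38, -38, -2, -23, 29] -> [29, -23, -2, -38, 38, 44, -7, -29, 28, 19] -> [29, -23, -7, -29, 19]
  [39, 29, 34, -37] -> [-37, 34, 29, 39] -> [-37, 29, 39]
  [-41, 11, -33, -5, 48] -> [48, -5, -33, 11, -41] -> [-5, -33, 11, -41]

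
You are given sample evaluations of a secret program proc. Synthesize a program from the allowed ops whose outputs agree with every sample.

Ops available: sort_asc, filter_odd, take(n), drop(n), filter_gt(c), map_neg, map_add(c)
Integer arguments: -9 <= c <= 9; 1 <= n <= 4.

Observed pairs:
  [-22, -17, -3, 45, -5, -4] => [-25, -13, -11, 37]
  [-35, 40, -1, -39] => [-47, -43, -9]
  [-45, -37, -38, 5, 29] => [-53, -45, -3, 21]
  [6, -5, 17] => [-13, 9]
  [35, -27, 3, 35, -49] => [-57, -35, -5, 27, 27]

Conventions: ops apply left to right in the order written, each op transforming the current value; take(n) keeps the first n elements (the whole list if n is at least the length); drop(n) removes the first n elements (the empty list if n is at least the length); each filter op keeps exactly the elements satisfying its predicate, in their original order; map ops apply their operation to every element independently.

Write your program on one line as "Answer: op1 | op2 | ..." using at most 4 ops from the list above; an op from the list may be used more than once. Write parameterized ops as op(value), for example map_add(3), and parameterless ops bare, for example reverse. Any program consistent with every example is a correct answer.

filter_odd | sort_asc | map_add(-9) | map_add(1)

Check, running the answer program on each example:
  [-22, -17, -3, 45, -5, -4] -> [-17, -3, 45, -5] -> [-17, -5, -3, 45] -> [-26, -14, -12, 36] -> [-25, -13, -11, 37]
  [-35, 40, -1, -39] -> [-35, -1, -39] -> [-39, -35, -1] -> [-48, -44, -10] -> [-47, -43, -9]
  [-45, -37, -38, 5, 29] -> [-45, -37, 5, 29] -> [-45, -37, 5, 29] -> [-54, -46, -4, 20] -> [-53, -45, -3, 21]
  [6, -5, 17] -> [-5, 17] -> [-5, 17] -> [-14, 8] -> [-13, 9]
  [35, -27, 3, 35, -49] -> [35, -27, 3, 35, -49] -> [-49, -27, 3, 35, 35] -> [-58, -36, -6, 26, 26] -> [-57, -35, -5, 27, 27]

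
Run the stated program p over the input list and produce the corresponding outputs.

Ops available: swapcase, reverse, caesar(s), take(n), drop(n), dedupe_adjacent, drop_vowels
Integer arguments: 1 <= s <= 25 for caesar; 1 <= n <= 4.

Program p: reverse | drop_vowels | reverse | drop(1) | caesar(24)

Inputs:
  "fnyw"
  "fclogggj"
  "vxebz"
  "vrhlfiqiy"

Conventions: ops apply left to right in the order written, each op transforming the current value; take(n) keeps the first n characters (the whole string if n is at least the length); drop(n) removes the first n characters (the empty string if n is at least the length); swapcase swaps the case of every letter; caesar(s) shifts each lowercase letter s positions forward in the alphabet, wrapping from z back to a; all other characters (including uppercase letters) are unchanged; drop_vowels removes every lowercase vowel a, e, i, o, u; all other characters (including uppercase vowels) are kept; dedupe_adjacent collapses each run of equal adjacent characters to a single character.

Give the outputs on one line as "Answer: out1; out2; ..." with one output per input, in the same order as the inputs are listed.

"lwu"; "ajeeeh"; "vzx"; "pfjdow"

Execution, op by op:
  "fnyw" -> "wynf" -> "wynf" -> "fnyw" -> "nyw" -> "lwu"
  "fclogggj" -> "jgggolcf" -> "jggglcf" -> "fclgggj" -> "clgggj" -> "ajeeeh"
  "vxebz" -> "zbexv" -> "zbxv" -> "vxbz" -> "xbz" -> "vzx"
  "vrhlfiqiy" -> "yiqiflhrv" -> "yqflhrv" -> "vrhlfqy" -> "rhlfqy" -> "pfjdow"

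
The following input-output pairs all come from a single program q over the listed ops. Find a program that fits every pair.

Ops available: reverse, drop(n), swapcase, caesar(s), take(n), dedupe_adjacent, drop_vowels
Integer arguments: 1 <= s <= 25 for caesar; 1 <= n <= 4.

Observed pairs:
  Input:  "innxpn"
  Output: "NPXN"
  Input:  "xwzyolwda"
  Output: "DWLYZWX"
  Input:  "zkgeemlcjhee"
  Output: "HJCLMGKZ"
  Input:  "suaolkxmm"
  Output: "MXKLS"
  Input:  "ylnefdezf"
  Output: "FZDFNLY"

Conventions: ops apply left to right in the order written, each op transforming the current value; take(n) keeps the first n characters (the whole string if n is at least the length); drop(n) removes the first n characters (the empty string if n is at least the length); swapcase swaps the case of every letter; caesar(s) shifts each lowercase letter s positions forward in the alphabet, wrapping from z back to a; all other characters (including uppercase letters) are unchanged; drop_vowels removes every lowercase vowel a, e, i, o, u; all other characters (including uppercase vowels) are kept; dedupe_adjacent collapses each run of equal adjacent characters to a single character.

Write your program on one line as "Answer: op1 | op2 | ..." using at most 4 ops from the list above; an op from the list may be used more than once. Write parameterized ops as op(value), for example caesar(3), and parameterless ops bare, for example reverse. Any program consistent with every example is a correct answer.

drop_vowels | swapcase | dedupe_adjacent | reverse

Check, running the answer program on each example:
  "innxpn" -> "nnxpn" -> "NNXPN" -> "NXPN" -> "NPXN"
  "xwzyolwda" -> "xwzylwd" -> "XWZYLWD" -> "XWZYLWD" -> "DWLYZWX"
  "zkgeemlcjhee" -> "zkgmlcjh" -> "ZKGMLCJH" -> "ZKGMLCJH" -> "HJCLMGKZ"
  "suaolkxmm" -> "slkxmm" -> "SLKXMM" -> "SLKXM" -> "MXKLS"
  "ylnefdezf" -> "ylnfdzf" -> "YLNFDZF" -> "YLNFDZF" -> "FZDFNLY"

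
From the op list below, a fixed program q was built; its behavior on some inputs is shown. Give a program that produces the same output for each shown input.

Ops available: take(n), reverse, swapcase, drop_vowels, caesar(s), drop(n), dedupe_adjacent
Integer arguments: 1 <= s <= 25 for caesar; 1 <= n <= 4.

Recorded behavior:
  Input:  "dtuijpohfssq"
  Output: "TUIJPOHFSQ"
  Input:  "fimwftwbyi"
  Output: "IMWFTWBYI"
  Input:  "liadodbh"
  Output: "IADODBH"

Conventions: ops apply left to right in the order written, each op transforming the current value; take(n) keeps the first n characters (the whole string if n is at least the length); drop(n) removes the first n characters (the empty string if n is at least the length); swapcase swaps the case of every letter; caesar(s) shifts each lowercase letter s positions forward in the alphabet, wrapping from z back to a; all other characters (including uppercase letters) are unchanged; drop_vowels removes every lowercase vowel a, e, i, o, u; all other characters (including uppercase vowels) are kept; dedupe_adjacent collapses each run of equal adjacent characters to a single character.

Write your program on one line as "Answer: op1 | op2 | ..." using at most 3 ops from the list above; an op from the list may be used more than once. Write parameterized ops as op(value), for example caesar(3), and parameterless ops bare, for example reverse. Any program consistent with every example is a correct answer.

drop(1) | swapcase | dedupe_adjacent

Check, running the answer program on each example:
  "dtuijpohfssq" -> "tuijpohfssq" -> "TUIJPOHFSSQ" -> "TUIJPOHFSQ"
  "fimwftwbyi" -> "imwftwbyi" -> "IMWFTWBYI" -> "IMWFTWBYI"
  "liadodbh" -> "iadodbh" -> "IADODBH" -> "IADODBH"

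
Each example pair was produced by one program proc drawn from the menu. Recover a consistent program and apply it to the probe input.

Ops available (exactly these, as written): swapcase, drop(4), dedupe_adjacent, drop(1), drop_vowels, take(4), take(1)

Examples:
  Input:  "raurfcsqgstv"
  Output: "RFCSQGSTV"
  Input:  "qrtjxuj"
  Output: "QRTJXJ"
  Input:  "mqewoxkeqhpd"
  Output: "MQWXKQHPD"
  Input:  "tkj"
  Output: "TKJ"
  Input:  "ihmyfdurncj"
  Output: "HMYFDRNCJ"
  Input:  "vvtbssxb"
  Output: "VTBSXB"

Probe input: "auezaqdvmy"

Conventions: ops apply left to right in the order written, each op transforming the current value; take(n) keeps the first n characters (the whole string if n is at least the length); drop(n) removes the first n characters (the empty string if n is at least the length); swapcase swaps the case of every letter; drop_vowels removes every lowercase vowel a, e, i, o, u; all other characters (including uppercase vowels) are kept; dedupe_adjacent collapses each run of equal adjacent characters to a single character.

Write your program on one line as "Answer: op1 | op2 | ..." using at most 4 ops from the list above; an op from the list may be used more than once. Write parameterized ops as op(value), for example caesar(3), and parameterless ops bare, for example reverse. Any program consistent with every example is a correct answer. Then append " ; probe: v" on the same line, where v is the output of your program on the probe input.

drop_vowels | dedupe_adjacent | swapcase ; probe: "ZQDVMY"

Check, running the answer program on each example:
  "raurfcsqgstv" -> "rrfcsqgstv" -> "rfcsqgstv" -> "RFCSQGSTV"
  "qrtjxuj" -> "qrtjxj" -> "qrtjxj" -> "QRTJXJ"
  "mqewoxkeqhpd" -> "mqwxkqhpd" -> "mqwxkqhpd" -> "MQWXKQHPD"
  "tkj" -> "tkj" -> "tkj" -> "TKJ"
  "ihmyfdurncj" -> "hmyfdrncj" -> "hmyfdrncj" -> "HMYFDRNCJ"
  "vvtbssxb" -> "vvtbssxb" -> "vtbsxb" -> "VTBSXB"
  probe: "auezaqdvmy" -> "zqdvmy" -> "zqdvmy" -> "ZQDVMY"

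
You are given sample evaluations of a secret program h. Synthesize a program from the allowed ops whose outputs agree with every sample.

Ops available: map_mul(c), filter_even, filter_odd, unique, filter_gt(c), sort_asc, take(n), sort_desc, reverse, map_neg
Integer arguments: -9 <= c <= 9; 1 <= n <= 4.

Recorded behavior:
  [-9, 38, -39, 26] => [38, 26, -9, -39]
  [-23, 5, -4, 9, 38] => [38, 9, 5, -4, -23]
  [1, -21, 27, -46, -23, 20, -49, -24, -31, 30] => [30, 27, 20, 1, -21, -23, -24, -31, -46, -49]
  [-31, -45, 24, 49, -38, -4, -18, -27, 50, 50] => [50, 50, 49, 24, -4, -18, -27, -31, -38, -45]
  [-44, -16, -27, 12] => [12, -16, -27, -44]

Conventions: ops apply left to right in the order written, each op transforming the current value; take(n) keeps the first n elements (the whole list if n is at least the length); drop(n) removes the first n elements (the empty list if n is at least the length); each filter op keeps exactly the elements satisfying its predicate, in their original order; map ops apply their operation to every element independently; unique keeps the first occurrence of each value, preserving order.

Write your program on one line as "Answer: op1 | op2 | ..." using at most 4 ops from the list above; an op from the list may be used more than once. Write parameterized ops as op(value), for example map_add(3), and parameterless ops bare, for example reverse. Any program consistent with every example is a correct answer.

map_neg | sort_desc | reverse | map_neg

Check, running the answer program on each example:
  [-9, 38, -39, 26] -> [9, -38, 39, -26] -> [39, 9, -26, -38] -> [-38, -26, 9, 39] -> [38, 26, -9, -39]
  [-23, 5, -4, 9, 38] -> [23, -5, 4, -9, -38] -> [23, 4, -5, -9, -38] -> [-38, -9, -5, 4, 23] -> [38, 9, 5, -4, -23]
  [1, -21, 27, -46, -23, 20, -49, -24, -31, 30] -> [-1, 21, -27, 46, 23, -20, 49, 24, 31, -30] -> [49, 46, 31, 24, 23, 21, -1, -20, -27, -30] -> [-30, -27, -20, -1, 21, 23, 24, 31, 46, 49] -> [30, 27, 20, 1, -21, -23, -24, -31, -46, -49]
  [-31, -45, 24, 49, -38, -4, -18, -27, 50, 50] -> [31, 45, -24, -49, 38, 4, 18, 27, -50, -50] -> [45, 38, 31, 27, 18, 4, -24, -49, -50, -50] -> [-50, -50, -49, -24, 4, 18, 27, 31, 38, 45] -> [50, 50, 49, 24, -4, -18, -27, -31, -38, -45]
  [-44, -16, -27, 12] -> [44, 16, 27, -12] -> [44, 27, 16, -12] -> [-12, 16, 27, 44] -> [12, -16, -27, -44]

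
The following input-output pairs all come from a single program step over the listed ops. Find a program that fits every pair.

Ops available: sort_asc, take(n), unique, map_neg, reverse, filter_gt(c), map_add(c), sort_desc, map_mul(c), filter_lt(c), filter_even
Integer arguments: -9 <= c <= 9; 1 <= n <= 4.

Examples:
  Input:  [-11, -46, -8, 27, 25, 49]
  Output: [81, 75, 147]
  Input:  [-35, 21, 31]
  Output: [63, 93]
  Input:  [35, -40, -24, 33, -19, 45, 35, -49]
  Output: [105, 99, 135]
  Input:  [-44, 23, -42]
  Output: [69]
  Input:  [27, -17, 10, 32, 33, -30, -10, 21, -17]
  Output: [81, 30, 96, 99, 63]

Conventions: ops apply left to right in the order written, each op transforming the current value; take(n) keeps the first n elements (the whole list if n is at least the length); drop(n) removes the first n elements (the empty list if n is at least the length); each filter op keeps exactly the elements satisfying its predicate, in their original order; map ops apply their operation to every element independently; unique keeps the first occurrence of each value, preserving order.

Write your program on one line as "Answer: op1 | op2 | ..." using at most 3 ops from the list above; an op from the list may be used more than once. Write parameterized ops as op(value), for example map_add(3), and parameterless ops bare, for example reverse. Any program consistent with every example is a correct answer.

unique | filter_gt(-6) | map_mul(3)

Check, running the answer program on each example:
  [-11, -46, -8, 27, 25, 49] -> [-11, -46, -8, 27, 25, 49] -> [27, 25, 49] -> [81, 75, 147]
  [-35, 21, 31] -> [-35, 21, 31] -> [21, 31] -> [63, 93]
  [35, -40, -24, 33, -19, 45, 35, -49] -> [35, -40, -24, 33, -19, 45, -49] -> [35, 33, 45] -> [105, 99, 135]
  [-44, 23, -42] -> [-44, 23, -42] -> [23] -> [69]
  [27, -17, 10, 32, 33, -30, -10, 21, -17] -> [27, -17, 10, 32, 33, -30, -10, 21] -> [27, 10, 32, 33, 21] -> [81, 30, 96, 99, 63]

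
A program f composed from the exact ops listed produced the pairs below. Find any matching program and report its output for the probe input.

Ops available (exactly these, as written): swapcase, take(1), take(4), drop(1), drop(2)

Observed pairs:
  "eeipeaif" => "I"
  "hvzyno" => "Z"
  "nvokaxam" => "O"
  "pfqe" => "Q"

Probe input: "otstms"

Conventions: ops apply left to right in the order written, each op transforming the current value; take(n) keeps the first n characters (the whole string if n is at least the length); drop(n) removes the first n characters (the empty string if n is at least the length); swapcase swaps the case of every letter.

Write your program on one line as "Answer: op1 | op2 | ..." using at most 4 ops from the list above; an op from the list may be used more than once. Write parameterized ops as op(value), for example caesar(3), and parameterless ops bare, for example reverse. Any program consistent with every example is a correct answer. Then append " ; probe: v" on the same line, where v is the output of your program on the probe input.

drop(2) | take(1) | swapcase ; probe: "S"

Check, running the answer program on each example:
  "eeipeaif" -> "ipeaif" -> "i" -> "I"
  "hvzyno" -> "zyno" -> "z" -> "Z"
  "nvokaxam" -> "okaxam" -> "o" -> "O"
  "pfqe" -> "qe" -> "q" -> "Q"
  probe: "otstms" -> "stms" -> "s" -> "S"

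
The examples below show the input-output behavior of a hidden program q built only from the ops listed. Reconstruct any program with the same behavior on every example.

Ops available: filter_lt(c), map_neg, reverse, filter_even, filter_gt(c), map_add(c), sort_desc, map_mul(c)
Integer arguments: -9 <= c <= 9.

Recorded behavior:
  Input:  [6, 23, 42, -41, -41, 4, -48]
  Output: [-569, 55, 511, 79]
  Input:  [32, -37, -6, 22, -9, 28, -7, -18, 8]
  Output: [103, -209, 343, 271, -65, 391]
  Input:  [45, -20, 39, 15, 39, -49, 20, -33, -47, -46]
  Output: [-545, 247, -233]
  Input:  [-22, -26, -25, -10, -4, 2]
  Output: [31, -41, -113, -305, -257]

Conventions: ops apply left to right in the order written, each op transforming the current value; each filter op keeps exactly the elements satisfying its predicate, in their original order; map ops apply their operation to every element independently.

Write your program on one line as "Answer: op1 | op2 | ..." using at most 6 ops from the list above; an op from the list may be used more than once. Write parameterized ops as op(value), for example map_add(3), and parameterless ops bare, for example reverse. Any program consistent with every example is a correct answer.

filter_even | reverse | map_neg | map_mul(2) | map_mul(-6) | map_add(7)

Check, running the answer program on each example:
  [6, 23, 42, -41, -41, 4, -48] -> [6, 42, 4, -48] -> [-48, 4, 42, 6] -> [48, -4, -42, -6] -> [96, -8, -84, -12] -> [-576, 48, 504, 72] -> [-569, 55, 511, 79]
  [32, -37, -6, 22, -9, 28, -7, -18, 8] -> [32, -6, 22, 28, -18, 8] -> [8, -18, 28, 22, -6, 32] -> [-8, 18, -28, -22, 6, -32] -> [-16, 36, -56, -44, 12, -64] -> [96, -216, 336, 264, -72, 384] -> [103, -209, 343, 271, -65, 391]
  [45, -20, 39, 15, 39, -49, 20, -33, -47, -46] -> [-20, 20, -46] -> [-46, 20, -20] -> [46, -20, 20] -> [92, -40, 40] -> [-552, 240, -240] -> [-545, 247, -233]
  [-22, -26, -25, -10, -4, 2] -> [-22, -26, -10, -4, 2] -> [2, -4, -10, -26, -22] -> [-2, 4, 10, 26, 22] -> [-4, 8, 20, 52, 44] -> [24, -48, -120, -312, -264] -> [31, -41, -113, -305, -257]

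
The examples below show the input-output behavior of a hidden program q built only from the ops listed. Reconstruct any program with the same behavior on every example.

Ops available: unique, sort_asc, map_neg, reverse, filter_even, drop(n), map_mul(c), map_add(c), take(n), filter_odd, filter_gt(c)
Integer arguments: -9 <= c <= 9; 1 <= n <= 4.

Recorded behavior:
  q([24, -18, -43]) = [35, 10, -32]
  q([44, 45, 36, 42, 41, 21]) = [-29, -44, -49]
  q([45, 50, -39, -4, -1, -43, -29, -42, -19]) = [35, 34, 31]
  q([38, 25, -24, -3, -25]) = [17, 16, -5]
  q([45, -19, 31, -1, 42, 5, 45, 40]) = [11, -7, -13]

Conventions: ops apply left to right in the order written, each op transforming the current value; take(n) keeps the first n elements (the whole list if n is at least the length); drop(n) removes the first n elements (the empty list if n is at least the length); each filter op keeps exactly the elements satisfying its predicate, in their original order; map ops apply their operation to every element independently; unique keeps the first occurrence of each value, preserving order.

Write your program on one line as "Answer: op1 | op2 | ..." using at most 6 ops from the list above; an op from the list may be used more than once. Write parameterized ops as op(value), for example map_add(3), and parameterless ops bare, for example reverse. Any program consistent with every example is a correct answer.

map_add(8) | sort_asc | unique | take(3) | map_neg

Check, running the answer program on each example:
  [24, -18, -43] -> [32, -10, -35] -> [-35, -10, 32] -> [-35, -10, 32] -> [-35, -10, 32] -> [35, 10, -32]
  [44, 45, 36, 42, 41, 21] -> [52, 53, 44, 50, 49, 29] -> [29, 44, 49, 50, 52, 53] -> [29, 44, 49, 50, 52, 53] -> [29, 44, 49] -> [-29, -44, -49]
  [45, 50, -39, -4, -1, -43, -29, -42, -19] -> [53, 58, -31, 4, 7, -35, -21, -34, -11] -> [-35, -34, -31, -21, -11, 4, 7, 53, 58] -> [-35, -34, -31, -21, -11, 4, 7, 53, 58] -> [-35, -34, -31] -> [35, 34, 31]
  [38, 25, -24, -3, -25] -> [46, 33, -16, 5, -17] -> [-17, -16, 5, 33, 46] -> [-17, -16, 5, 33, 46] -> [-17, -16, 5] -> [17, 16, -5]
  [45, -19, 31, -1, 42, 5, 45, 40] -> [53, -11, 39, 7, 50, 13, 53, 48] -> [-11, 7, 13, 39, 48, 50, 53, 53] -> [-11, 7, 13, 39, 48, 50, 53] -> [-11, 7, 13] -> [11, -7, -13]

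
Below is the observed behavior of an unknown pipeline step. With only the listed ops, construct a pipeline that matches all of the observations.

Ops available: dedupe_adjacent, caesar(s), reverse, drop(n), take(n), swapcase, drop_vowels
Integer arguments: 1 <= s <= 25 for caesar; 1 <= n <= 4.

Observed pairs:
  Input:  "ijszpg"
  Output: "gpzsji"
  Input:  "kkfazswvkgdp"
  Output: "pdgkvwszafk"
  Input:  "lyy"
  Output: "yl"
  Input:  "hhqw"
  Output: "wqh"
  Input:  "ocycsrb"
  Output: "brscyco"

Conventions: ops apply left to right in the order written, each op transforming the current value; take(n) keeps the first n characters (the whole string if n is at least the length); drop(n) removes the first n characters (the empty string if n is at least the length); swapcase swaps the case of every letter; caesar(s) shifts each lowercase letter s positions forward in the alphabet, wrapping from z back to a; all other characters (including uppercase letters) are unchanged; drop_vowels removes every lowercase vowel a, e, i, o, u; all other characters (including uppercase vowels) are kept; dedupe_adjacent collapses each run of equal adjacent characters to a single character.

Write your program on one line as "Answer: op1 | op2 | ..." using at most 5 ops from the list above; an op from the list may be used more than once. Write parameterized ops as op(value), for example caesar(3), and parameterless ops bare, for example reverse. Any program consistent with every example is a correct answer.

reverse | swapcase | dedupe_adjacent | swapcase

Check, running the answer program on each example:
  "ijszpg" -> "gpzsji" -> "GPZSJI" -> "GPZSJI" -> "gpzsji"
  "kkfazswvkgdp" -> "pdgkvwszafkk" -> "PDGKVWSZAFKK" -> "PDGKVWSZAFK" -> "pdgkvwszafk"
  "lyy" -> "yyl" -> "YYL" -> "YL" -> "yl"
  "hhqw" -> "wqhh" -> "WQHH" -> "WQH" -> "wqh"
  "ocycsrb" -> "brscyco" -> "BRSCYCO" -> "BRSCYCO" -> "brscyco"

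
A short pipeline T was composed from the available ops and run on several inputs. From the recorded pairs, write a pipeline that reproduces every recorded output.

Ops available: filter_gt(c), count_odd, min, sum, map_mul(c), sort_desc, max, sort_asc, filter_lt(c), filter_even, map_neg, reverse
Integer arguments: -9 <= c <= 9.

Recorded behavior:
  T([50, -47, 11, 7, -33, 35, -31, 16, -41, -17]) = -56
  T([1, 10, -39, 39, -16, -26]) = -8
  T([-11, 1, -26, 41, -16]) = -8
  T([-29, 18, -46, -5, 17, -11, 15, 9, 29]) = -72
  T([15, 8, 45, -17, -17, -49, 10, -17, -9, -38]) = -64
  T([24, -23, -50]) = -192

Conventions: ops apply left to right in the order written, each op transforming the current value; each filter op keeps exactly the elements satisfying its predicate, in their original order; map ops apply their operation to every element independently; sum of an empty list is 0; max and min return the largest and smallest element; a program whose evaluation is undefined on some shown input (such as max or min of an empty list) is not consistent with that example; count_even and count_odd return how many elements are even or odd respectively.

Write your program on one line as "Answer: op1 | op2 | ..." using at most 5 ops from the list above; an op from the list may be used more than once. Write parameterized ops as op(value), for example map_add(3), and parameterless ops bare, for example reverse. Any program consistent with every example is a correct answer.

filter_gt(0) | map_mul(-8) | sort_desc | max

Check, running the answer program on each example:
  [50, -47, 11, 7, -33, 35, -31, 16, -41, -17] -> [50, 11, 7, 35, 16] -> [-400, -88, -56, -280, -128] -> [-56, -88, -128, -280, -400] -> -56
  [1, 10, -39, 39, -16, -26] -> [1, 10, 39] -> [-8, -80, -312] -> [-8, -80, -312] -> -8
  [-11, 1, -26, 41, -16] -> [1, 41] -> [-8, -328] -> [-8, -328] -> -8
  [-29, 18, -46, -5, 17, -11, 15, 9, 29] -> [18, 17, 15, 9, 29] -> [-144, -136, -120, -72, -232] -> [-72, -120, -136, -144, -232] -> -72
  [15, 8, 45, -17, -17, -49, 10, -17, -9, -38] -> [15, 8, 45, 10] -> [-120, -64, -360, -80] -> [-64, -80, -120, -360] -> -64
  [24, -23, -50] -> [24] -> [-192] -> [-192] -> -192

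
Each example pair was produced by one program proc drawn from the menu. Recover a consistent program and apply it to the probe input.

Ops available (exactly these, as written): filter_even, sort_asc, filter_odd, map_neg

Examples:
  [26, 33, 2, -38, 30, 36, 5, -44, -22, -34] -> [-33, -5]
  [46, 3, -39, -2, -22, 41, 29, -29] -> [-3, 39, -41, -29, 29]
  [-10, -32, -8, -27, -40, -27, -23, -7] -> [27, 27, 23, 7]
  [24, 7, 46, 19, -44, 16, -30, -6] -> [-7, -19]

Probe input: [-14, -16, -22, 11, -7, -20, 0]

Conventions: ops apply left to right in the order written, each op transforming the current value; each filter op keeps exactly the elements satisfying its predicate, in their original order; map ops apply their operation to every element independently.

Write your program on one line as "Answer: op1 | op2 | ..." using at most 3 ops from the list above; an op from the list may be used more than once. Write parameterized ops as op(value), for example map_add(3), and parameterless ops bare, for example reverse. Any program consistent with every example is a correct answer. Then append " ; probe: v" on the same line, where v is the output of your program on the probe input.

map_neg | filter_odd ; probe: [-11, 7]

Check, running the answer program on each example:
  [26, 33, 2, -38, 30, 36, 5, -44, -22, -34] -> [-26, -33, -2, 38, -30, -36, -5, 44, 22, 34] -> [-33, -5]
  [46, 3, -39, -2, -22, 41, 29, -29] -> [-46, -3, 39, 2, 22, -41, -29, 29] -> [-3, 39, -41, -29, 29]
  [-10, -32, -8, -27, -40, -27, -23, -7] -> [10, 32, 8, 27, 40, 27, 23, 7] -> [27, 27, 23, 7]
  [24, 7, 46, 19, -44, 16, -30, -6] -> [-24, -7, -46, -19, 44, -16, 30, 6] -> [-7, -19]
  probe: [-14, -16, -22, 11, -7, -20, 0] -> [14, 16, 22, -11, 7, 20, 0] -> [-11, 7]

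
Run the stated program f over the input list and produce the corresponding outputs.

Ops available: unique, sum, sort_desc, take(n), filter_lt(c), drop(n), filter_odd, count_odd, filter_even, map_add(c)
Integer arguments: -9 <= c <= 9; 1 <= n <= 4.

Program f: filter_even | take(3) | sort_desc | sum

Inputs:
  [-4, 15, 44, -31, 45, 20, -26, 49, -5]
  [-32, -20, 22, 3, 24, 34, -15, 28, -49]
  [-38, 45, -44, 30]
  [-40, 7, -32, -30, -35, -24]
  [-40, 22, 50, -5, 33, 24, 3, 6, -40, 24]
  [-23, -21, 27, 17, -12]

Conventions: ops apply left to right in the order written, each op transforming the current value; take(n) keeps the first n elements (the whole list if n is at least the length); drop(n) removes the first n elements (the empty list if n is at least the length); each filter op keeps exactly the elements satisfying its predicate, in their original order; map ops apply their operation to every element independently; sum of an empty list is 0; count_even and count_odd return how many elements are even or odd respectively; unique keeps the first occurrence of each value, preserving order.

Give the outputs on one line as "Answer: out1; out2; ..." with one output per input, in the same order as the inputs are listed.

60; -30; -52; -102; 32; -12

Execution, op by op:
  [-4, 15, 44, -31, 45, 20, -26, 49, -5] -> [-4, 44, 20, -26] -> [-4, 44, 20] -> [44, 20, -4] -> 60
  [-32, -20, 22, 3, 24, 34, -15, 28, -49] -> [-32, -20, 22, 24, 34, 28] -> [-32, -20, 22] -> [22, -20, -32] -> -30
  [-38, 45, -44, 30] -> [-38, -44, 30] -> [-38, -44, 30] -> [30, -38, -44] -> -52
  [-40, 7, -32, -30, -35, -24] -> [-40, -32, -30, -24] -> [-40, -32, -30] -> [-30, -32, -40] -> -102
  [-40, 22, 50, -5, 33, 24, 3, 6, -40, 24] -> [-40, 22, 50, 24, 6, -40, 24] -> [-40, 22, 50] -> [50, 22, -40] -> 32
  [-23, -21, 27, 17, -12] -> [-12] -> [-12] -> [-12] -> -12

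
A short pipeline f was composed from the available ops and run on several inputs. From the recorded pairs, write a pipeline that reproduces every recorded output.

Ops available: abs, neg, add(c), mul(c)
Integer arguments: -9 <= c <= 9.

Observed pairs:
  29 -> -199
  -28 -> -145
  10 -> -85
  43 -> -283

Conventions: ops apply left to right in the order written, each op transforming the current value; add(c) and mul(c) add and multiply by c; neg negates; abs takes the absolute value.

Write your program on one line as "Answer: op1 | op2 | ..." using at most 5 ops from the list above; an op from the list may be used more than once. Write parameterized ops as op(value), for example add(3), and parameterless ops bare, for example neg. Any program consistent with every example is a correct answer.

add(4) | mul(-6) | abs | neg | add(-1)

Check, running the answer program on each example:
  29 -> 33 -> -198 -> 198 -> -198 -> -199
  -28 -> -24 -> 144 -> 144 -> -144 -> -145
  10 -> 14 -> -84 -> 84 -> -84 -> -85
  43 -> 47 -> -282 -> 282 -> -282 -> -283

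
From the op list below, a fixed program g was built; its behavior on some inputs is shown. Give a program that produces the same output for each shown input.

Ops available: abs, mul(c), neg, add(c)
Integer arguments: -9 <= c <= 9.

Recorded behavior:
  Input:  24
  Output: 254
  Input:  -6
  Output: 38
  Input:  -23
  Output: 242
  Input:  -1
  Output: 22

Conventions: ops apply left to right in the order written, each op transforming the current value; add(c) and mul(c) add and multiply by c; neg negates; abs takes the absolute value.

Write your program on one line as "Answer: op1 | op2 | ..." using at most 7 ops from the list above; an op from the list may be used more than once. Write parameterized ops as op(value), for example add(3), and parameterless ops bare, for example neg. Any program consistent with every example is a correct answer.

abs | add(-3) | mul(-6) | mul(2) | add(-2) | abs

Check, running the answer program on each example:
  24 -> 24 -> 21 -> -126 -> -252 -> -254 -> 254
  -6 -> 6 -> 3 -> -18 -> -36 -> -38 -> 38
  -23 -> 23 -> 20 -> -120 -> -240 -> -242 -> 242
  -1 -> 1 -> -2 -> 12 -> 24 -> 22 -> 22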